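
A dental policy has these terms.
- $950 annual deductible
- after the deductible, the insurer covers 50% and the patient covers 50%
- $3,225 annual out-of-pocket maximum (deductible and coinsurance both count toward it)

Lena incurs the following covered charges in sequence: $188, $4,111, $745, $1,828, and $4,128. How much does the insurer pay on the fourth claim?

#1 ($188): all of it applies to the deductible. Patient pays $188; OOP now $188. Insurer: $188 − $188 = $0.
#2 ($4,111): deductible takes $762, $3,349 remains; patient's 50% is $1,674.50. Patient pays $2,436.50; OOP now $2,624.50. Insurer: $4,111 − $2,436.50 = $1,674.50.
#3 ($745): deductible already satisfied, so patient's share is 50% × $745 = $372.50. Cost to patient: $372.50. OOP to date $2,997. Plan pays $745 − $372.50 = $372.50.
#4 ($1,828): deductible met; 50% of $1,828 = $914. That would push OOP to $3,911, over the $3,225 cap, so patient pays $3,225 − $2,997 = $228. Plan pays $1,828 − $228 = $1,600.

$1,600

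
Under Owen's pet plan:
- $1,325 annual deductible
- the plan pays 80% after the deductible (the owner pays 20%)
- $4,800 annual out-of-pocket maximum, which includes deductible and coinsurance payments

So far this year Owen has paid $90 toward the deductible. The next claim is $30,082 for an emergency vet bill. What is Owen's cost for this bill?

$90 of the $1,325 deductible is already met, leaving $1,235.
The remaining $28,847 (= $30,082 − $1,235) moves to coinsurance.
Coinsurance: $28,847 × 20% = $5,769.40.
Owner responsibility before any cap: $1,235 + $5,769.40 = $7,004.40.
That would bring total out-of-pocket to $7,094.40, past the $4,800 cap. The owner is capped at $4,800 − $90 = $4,710 on this claim.

$4,710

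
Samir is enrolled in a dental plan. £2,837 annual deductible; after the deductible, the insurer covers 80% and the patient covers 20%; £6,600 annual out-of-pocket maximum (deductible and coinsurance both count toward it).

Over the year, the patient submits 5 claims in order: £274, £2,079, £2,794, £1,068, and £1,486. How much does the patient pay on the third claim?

Bill 1, £274: entire amount goes to the deductible. Patient pays £274; OOP now £274.
Bill 2, £2,079: all of it applies to the deductible. Patient owes £2,079 (running OOP £2,353).
Bill 3, £2,794: £484 finishes the deductible; £2,310 goes to coinsurance; 20% of £2,310 = £462. Patient owes £946 (running OOP £3,299).

£946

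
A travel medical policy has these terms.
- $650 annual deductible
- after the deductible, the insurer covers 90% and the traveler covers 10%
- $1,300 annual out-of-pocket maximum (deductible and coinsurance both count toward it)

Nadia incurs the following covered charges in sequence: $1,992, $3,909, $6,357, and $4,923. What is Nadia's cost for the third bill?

$124.90

#1 ($1,992): $650 to deductible, leaving $1,342; 10% of $1,342 = $134.20. Traveler pays $784.20; OOP now $784.20.
#2 ($3,909): deductible already satisfied, so traveler's share is 10% × $3,909 = $390.90. Cost to traveler: $390.90. OOP to date $1,175.10.
#3 ($6,357): 10% coinsurance on $6,357 = $635.70. OOP would hit $1,810.80 > $1,300, so the cap limits the traveler to $1,300 − $1,175.10 = $124.90.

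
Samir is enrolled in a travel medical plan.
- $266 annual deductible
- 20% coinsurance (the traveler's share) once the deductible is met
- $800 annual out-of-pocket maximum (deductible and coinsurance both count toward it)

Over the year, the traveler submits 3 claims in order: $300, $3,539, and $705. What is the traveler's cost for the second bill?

Claim 1 ($300): $266 finishes the deductible; $34 goes to coinsurance; 20% of $34 = $6.80. Cost to traveler: $272.80. OOP to date $272.80.
Claim 2 ($3,539): deductible met; 20% of $3,539 = $707.80. That would push OOP to $980.60, over the $800 cap, so traveler pays $800 − $272.80 = $527.20.

$527.20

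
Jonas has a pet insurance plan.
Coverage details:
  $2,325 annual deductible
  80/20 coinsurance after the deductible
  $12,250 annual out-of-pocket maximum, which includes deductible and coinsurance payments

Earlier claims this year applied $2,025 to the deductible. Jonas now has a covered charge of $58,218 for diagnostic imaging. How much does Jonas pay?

$10,225

$2,025 of the $2,325 deductible is already met, leaving $300.
After the $300 deductible portion, $58,218 − $300 = $57,918 is subject to coinsurance.
Coinsurance: $57,918 × 20% = $11,583.60.
Owner responsibility before any cap: $300 + $11,583.60 = $11,883.60.
Year-to-date out-of-pocket would reach $2,025 + $11,883.60 = $13,908.60, above the $12,250 maximum, so the owner pays only $12,250 − $2,025 = $10,225.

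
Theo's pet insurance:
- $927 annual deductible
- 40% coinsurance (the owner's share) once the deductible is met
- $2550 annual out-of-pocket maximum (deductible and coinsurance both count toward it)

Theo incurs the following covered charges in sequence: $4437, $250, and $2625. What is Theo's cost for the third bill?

$119

Claim 1 — $4437: $927 finishes the deductible; $3510 goes to coinsurance; owner's 40% is $1404. Owner pays $2331; OOP now $2331.
Claim 2 — $250: 40% coinsurance on $250 = $100. Owner pays $100; OOP now $2431.
Claim 3 — $2625: 40% coinsurance on $2625 = $1050. OOP would hit $3481 > $2550, so the cap limits the owner to $2550 − $2431 = $119.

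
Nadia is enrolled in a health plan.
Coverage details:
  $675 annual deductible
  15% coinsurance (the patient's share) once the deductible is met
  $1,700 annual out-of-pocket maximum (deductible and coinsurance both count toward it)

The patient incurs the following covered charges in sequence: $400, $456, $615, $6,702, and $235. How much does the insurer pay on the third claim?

$522.75

Claim 1 ($400): entire amount goes to the deductible. Cost to patient: $400. OOP to date $400. Plan pays $400 − $400 = $0.
Claim 2 ($456): $275 finishes the deductible; $181 goes to coinsurance; patient's 15% is $27.15. Patient pays $302.15; OOP now $702.15. Plan pays $456 − $302.15 = $153.85.
Claim 3 ($615): 15% coinsurance on $615 = $92.25. Patient owes $92.25 (running OOP $794.40). Insurer: $615 − $92.25 = $522.75.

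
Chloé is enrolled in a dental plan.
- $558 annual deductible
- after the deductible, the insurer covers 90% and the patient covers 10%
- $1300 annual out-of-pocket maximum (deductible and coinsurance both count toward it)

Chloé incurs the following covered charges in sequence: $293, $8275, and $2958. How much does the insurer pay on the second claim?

Claim 1 — $293: all of it applies to the deductible. Cost to patient: $293. OOP to date $293. Plan pays $293 − $293 = $0.
Claim 2 — $8275: $265 finishes the deductible; $8010 goes to coinsurance; patient's 10% is $801. Together that's $265 + $801 = $1066. That would push OOP to $1359, over the $1300 cap, so patient pays $1300 − $293 = $1007. Plan pays $8275 − $1007 = $7268.

$7268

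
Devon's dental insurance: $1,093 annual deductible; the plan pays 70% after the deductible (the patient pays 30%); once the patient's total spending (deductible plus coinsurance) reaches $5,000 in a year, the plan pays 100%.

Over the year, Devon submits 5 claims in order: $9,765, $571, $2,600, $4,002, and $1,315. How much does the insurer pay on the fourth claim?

Bill 1, $9,765: $1,093 to deductible, leaving $8,672; patient's 30% is $2,601.60. Cost to patient: $3,694.60. OOP to date $3,694.60. Insurer: $9,765 − $3,694.60 = $6,070.40.
Bill 2, $571: deductible already satisfied, so patient's share is 30% × $571 = $171.30. Patient owes $171.30 (running OOP $3,865.90). Insurer: $571 − $171.30 = $399.70.
Bill 3, $2,600: 30% coinsurance on $2,600 = $780. Cost to patient: $780. OOP to date $4,645.90. Plan pays $2,600 − $780 = $1,820.
Bill 4, $4,002: deductible already satisfied, so patient's share is 30% × $4,002 = $1,200.60. That would push OOP to $5,846.50, over the $5,000 cap, so patient pays $5,000 − $4,645.90 = $354.10. Insurer: $4,002 − $354.10 = $3,647.90.

$3,647.90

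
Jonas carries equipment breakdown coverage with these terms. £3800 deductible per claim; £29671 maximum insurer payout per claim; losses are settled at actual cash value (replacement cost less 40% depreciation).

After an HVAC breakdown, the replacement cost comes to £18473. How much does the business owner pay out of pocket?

Actual cash value after 40% depreciation: £18473 × 60% = £11083.80.
Less the £3800 deductible: £11083.80 − £3800 = £7283.80.
£7283.80 ≤ £29671, so the limit doesn't bind; insurer pays £7283.80.
Business owner's share is the uncovered remainder: £18473 − £7283.80 = £11189.20.

£11189.20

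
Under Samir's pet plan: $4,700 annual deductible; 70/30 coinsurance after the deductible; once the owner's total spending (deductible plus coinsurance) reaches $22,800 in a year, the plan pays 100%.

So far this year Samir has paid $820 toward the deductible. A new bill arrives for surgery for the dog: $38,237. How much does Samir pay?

$14,187.10

Deductible still to meet: $4,700 − $820 = $3,880.
The remaining $34,357 (= $38,237 − $3,880) moves to coinsurance.
Coinsurance: $34,357 × 30% = $10,307.10.
That puts the owner's cost at $3,880 + $10,307.10 = $14,187.10 before any cap.
Year-to-date out-of-pocket becomes $820 + $14,187.10 = $15,007.10, still under the $22,800 maximum, so no cap applies.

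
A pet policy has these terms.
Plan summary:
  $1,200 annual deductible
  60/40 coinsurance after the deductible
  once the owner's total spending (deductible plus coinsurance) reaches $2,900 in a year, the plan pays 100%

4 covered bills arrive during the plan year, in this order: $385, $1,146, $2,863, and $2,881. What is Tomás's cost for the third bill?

$1,145.20

Claim 1 — $385: fully absorbed by the deductible. Owner pays $385; OOP now $385.
Claim 2 — $1,146: deductible takes $815, $331 remains; coinsurance $331 × 40% = $132.40. Owner pays $947.40; OOP now $1,332.40.
Claim 3 — $2,863: deductible already satisfied, so owner's share is 40% × $2,863 = $1,145.20. Cost to owner: $1,145.20. OOP to date $2,477.60.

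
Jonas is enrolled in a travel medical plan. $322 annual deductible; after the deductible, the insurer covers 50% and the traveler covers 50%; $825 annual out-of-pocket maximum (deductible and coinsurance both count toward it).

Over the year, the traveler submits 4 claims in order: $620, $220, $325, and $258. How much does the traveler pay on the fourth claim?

Bill 1, $620: $322 to deductible, leaving $298; 50% of $298 = $149. Traveler owes $471 (running OOP $471).
Bill 2, $220: deductible already satisfied, so traveler's share is 50% × $220 = $110. Cost to traveler: $110. OOP to date $581.
Bill 3, $325: deductible met; 50% of $325 = $162.50. Cost to traveler: $162.50. OOP to date $743.50.
Bill 4, $258: 50% coinsurance on $258 = $129. Adding that to $743.50 gives $872.50, past the $825 cap; traveler pays only $825 − $743.50 = $81.50.

$81.50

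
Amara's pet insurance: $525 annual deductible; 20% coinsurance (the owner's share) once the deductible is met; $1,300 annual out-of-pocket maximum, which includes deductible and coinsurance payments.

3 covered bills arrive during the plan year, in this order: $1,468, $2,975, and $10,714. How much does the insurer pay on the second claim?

$2,388.60

Bill 1, $1,468: $525 finishes the deductible; $943 goes to coinsurance; owner's 20% is $188.60. Cost to owner: $713.60. OOP to date $713.60. Insurer: $1,468 − $713.60 = $754.40.
Bill 2, $2,975: deductible already satisfied, so owner's share is 20% × $2,975 = $595. That would push OOP to $1,308.60, over the $1,300 cap, so owner pays $1,300 − $713.60 = $586.40. Insurer: $2,975 − $586.40 = $2,388.60.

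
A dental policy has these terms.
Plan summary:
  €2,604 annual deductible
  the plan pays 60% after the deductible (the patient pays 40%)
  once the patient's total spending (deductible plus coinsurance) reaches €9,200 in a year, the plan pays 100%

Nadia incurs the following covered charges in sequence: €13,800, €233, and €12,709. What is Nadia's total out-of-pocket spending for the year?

Bill 1, €13,800: deductible takes €2,604, €11,196 remains; 40% of €11,196 = €4,478.40. Patient owes €7,082.40 (running OOP €7,082.40).
Bill 2, €233: deductible already satisfied, so patient's share is 40% × €233 = €93.20. Patient pays €93.20; OOP now €7,175.60.
Bill 3, €12,709: deductible already satisfied, so patient's share is 40% × €12,709 = €5,083.60. OOP would hit €12,259.20 > €9,200, so the cap limits the patient to €9,200 − €7,175.60 = €2,024.40.
Total paid by the patient: €7,082.40 + €93.20 + €2,024.40 = €9,200.

€9,200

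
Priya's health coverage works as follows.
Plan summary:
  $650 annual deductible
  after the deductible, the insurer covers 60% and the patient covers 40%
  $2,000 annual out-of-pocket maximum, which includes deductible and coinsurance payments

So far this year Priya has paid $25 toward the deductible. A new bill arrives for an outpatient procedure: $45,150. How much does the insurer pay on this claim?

$43,175

Deductible still to meet: $650 − $25 = $625.
The remaining $44,525 (= $45,150 − $625) moves to coinsurance.
Coinsurance: $44,525 × 40% = $17,810.
Patient responsibility before any cap: $625 + $17,810 = $18,435.
Adding $18,435 to the $25 already spent would give $18,460, which exceeds the $2,000 cap; the patient pays just $2,000 − $25 = $1,975.
Insurer pays the balance: $45,150 − $1,975 = $43,175.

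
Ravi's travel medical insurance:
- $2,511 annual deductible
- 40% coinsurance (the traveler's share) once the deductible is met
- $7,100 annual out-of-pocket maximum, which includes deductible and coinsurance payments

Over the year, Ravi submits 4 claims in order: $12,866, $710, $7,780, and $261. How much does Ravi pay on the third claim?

$163

#1 ($12,866): deductible takes $2,511, $10,355 remains; traveler's 40% is $4,142. Traveler pays $6,653; OOP now $6,653.
#2 ($710): deductible already satisfied, so traveler's share is 40% × $710 = $284. Traveler owes $284 (running OOP $6,937).
#3 ($7,780): deductible met; 40% of $7,780 = $3,112. Adding that to $6,937 gives $10,049, past the $7,100 cap; traveler pays only $7,100 − $6,937 = $163.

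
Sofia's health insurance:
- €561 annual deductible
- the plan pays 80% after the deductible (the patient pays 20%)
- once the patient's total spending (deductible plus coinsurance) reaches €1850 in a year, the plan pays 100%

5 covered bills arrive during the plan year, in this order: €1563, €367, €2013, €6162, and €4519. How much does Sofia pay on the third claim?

€402.60

Bill 1, €1563: deductible takes €561, €1002 remains; 20% of €1002 = €200.40. Patient pays €761.40; OOP now €761.40.
Bill 2, €367: deductible met; 20% of €367 = €73.40. Patient owes €73.40 (running OOP €834.80).
Bill 3, €2013: deductible met; 20% of €2013 = €402.60. Cost to patient: €402.60. OOP to date €1237.40.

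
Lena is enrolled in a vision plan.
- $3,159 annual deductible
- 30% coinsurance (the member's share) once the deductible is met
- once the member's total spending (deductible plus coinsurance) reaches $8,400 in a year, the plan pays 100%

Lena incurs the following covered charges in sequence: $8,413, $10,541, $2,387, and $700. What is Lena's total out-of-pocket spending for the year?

#1 ($8,413): $3,159 finishes the deductible; $5,254 goes to coinsurance; 30% of $5,254 = $1,576.20. Member pays $4,735.20; OOP now $4,735.20.
#2 ($10,541): deductible met; 30% of $10,541 = $3,162.30. Member pays $3,162.30; OOP now $7,897.50.
#3 ($2,387): deductible met; 30% of $2,387 = $716.10. OOP would hit $8,613.60 > $8,400, so the cap limits the member to $8,400 − $7,897.50 = $502.50.
#4 ($700): deductible already satisfied, so member's share is 30% × $700 = $210. Adding that to $8,400 gives $8,610, past the $8,400 cap; member pays only $8,400 − $8,400 = $0.
Summing the member's payments: $4,735.20 + $3,162.30 + $502.50 + $0 = $8,400.

$8,400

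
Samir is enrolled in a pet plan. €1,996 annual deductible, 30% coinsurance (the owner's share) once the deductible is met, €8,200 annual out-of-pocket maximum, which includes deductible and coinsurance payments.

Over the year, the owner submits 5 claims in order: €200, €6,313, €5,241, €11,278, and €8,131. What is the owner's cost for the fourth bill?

Claim 1 — €200: fully absorbed by the deductible. Cost to owner: €200. OOP to date €200.
Claim 2 — €6,313: €1,796 to deductible, leaving €4,517; 30% of €4,517 = €1,355.10. Owner pays €3,151.10; OOP now €3,351.10.
Claim 3 — €5,241: deductible met; 30% of €5,241 = €1,572.30. Cost to owner: €1,572.30. OOP to date €4,923.40.
Claim 4 — €11,278: deductible already satisfied, so owner's share is 30% × €11,278 = €3,383.40. OOP would hit €8,306.80 > €8,200, so the cap limits the owner to €8,200 − €4,923.40 = €3,276.60.

€3,276.60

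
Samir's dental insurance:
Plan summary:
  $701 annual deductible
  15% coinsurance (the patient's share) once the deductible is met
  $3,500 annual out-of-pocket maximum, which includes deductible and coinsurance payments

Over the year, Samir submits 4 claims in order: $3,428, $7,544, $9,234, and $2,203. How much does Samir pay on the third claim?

$1,258.35

Claim 1 ($3,428): deductible takes $701, $2,727 remains; coinsurance $2,727 × 15% = $409.05. Patient pays $1,110.05; OOP now $1,110.05.
Claim 2 ($7,544): 15% coinsurance on $7,544 = $1,131.60. Patient owes $1,131.60 (running OOP $2,241.65).
Claim 3 ($9,234): 15% coinsurance on $9,234 = $1,385.10. OOP would hit $3,626.75 > $3,500, so the cap limits the patient to $3,500 − $2,241.65 = $1,258.35.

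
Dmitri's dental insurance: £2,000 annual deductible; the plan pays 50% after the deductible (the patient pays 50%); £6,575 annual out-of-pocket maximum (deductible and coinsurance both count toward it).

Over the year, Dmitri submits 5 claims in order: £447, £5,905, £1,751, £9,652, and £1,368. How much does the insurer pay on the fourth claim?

Claim 1 — £447: entire amount goes to the deductible. Patient pays £447; OOP now £447. Plan pays £447 − £447 = £0.
Claim 2 — £5,905: deductible takes £1,553, £4,352 remains; coinsurance £4,352 × 50% = £2,176. Cost to patient: £3,729. OOP to date £4,176. Insurer: £5,905 − £3,729 = £2,176.
Claim 3 — £1,751: deductible met; 50% of £1,751 = £875.50. Patient owes £875.50 (running OOP £5,051.50). Plan pays £1,751 − £875.50 = £875.50.
Claim 4 — £9,652: deductible already satisfied, so patient's share is 50% × £9,652 = £4,826. Adding that to £5,051.50 gives £9,877.50, past the £6,575 cap; patient pays only £6,575 − £5,051.50 = £1,523.50. Plan pays £9,652 − £1,523.50 = £8,128.50.

£8,128.50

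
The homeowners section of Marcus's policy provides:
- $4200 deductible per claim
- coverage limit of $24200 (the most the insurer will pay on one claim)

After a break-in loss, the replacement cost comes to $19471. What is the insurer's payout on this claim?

$15271

After the deductible, $19471 − $4200 = $15271 remains.
That's under the $24200 cap, so the insurer reimburses the full $15271.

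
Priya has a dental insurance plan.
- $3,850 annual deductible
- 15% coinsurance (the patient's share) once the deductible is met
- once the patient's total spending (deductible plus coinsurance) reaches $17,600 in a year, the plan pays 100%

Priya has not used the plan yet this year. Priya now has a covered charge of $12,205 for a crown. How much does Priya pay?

$5,103.25

The full $3,850 deductible is still open; $3,850 of this bill applies to it.
That leaves $12,205 − $3,850 = $8,355 for coinsurance.
Patient's 15% share of $8,355 is $1,253.25.
That puts the patient's cost at $3,850 + $1,253.25 = $5,103.25 before any cap.
Cumulative spending $0 + $5,103.25 = $5,103.25 stays under the $17,600 maximum.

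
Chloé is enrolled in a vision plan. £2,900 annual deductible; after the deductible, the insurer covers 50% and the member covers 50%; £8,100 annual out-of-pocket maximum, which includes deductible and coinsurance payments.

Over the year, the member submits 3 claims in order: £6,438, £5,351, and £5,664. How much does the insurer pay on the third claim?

#1 (£6,438): deductible takes £2,900, £3,538 remains; member's 50% is £1,769. Member pays £4,669; OOP now £4,669. Insurer: £6,438 − £4,669 = £1,769.
#2 (£5,351): deductible met; 50% of £5,351 = £2,675.50. Member pays £2,675.50; OOP now £7,344.50. Plan pays £5,351 − £2,675.50 = £2,675.50.
#3 (£5,664): deductible already satisfied, so member's share is 50% × £5,664 = £2,832. Adding that to £7,344.50 gives £10,176.50, past the £8,100 cap; member pays only £8,100 − £7,344.50 = £755.50. Plan pays £5,664 − £755.50 = £4,908.50.

£4,908.50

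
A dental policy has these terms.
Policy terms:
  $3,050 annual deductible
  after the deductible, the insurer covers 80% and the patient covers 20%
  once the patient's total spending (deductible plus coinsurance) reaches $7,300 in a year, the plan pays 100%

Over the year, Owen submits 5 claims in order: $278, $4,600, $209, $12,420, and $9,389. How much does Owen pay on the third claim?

$41.80

Claim 1 ($278): all of it applies to the deductible. Cost to patient: $278. OOP to date $278.
Claim 2 ($4,600): $2,772 to deductible, leaving $1,828; 20% of $1,828 = $365.60. Patient owes $3,137.60 (running OOP $3,415.60).
Claim 3 ($209): deductible already satisfied, so patient's share is 20% × $209 = $41.80. Cost to patient: $41.80. OOP to date $3,457.40.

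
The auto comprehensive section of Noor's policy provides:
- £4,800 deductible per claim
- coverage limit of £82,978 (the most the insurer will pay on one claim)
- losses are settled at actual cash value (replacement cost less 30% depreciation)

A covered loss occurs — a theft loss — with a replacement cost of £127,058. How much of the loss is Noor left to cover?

Actual cash value after 30% depreciation: £127,058 × 70% = £88,940.60.
Subtract the deductible: £88,940.60 − £4,800 = £84,140.60.
£84,140.60 exceeds the £82,978 limit, so the insurer pays the limit: £82,978.
Policyholder's share is the uncovered remainder: £127,058 − £82,978 = £44,080.

£44,080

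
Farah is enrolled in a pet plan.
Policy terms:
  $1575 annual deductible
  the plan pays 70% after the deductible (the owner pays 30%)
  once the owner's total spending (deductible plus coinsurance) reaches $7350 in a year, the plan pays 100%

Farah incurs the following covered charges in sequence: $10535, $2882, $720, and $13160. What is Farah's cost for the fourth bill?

$2006.40

Claim 1 — $10535: $1575 finishes the deductible; $8960 goes to coinsurance; owner's 30% is $2688. Owner owes $4263 (running OOP $4263).
Claim 2 — $2882: deductible met; 30% of $2882 = $864.60. Owner owes $864.60 (running OOP $5127.60).
Claim 3 — $720: deductible met; 30% of $720 = $216. Owner owes $216 (running OOP $5343.60).
Claim 4 — $13160: 30% coinsurance on $13160 = $3948. Adding that to $5343.60 gives $9291.60, past the $7350 cap; owner pays only $7350 − $5343.60 = $2006.40.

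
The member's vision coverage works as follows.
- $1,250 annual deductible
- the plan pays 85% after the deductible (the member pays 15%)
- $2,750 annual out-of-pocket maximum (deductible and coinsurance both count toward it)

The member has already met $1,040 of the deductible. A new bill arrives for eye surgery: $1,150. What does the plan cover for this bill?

Deductible still to meet: $1,250 − $1,040 = $210.
After the $210 deductible portion, $1,150 − $210 = $940 is subject to coinsurance.
15% of $940 = $141 falls to the member.
Member responsibility before any cap: $210 + $141 = $351.
Year-to-date out-of-pocket becomes $1,040 + $351 = $1,391, still under the $2,750 maximum, so no cap applies.
The insurer covers the remainder: $1,150 − $351 = $799.

$799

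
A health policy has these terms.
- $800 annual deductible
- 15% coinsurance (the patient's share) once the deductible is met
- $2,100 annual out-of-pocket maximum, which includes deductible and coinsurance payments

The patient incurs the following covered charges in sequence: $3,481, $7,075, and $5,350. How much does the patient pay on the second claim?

#1 ($3,481): $800 finishes the deductible; $2,681 goes to coinsurance; 15% of $2,681 = $402.15. Cost to patient: $1,202.15. OOP to date $1,202.15.
#2 ($7,075): deductible met; 15% of $7,075 = $1,061.25. OOP would hit $2,263.40 > $2,100, so the cap limits the patient to $2,100 − $1,202.15 = $897.85.

$897.85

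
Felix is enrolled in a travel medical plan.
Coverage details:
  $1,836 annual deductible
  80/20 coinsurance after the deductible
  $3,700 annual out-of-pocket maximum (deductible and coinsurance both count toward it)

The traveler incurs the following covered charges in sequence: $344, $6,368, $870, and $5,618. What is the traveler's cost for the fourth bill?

$714.80

Claim 1 ($344): fully absorbed by the deductible. Traveler pays $344; OOP now $344.
Claim 2 ($6,368): $1,492 finishes the deductible; $4,876 goes to coinsurance; coinsurance $4,876 × 20% = $975.20. Traveler owes $2,467.20 (running OOP $2,811.20).
Claim 3 ($870): deductible already satisfied, so traveler's share is 20% × $870 = $174. Traveler pays $174; OOP now $2,985.20.
Claim 4 ($5,618): deductible met; 20% of $5,618 = $1,123.60. Adding that to $2,985.20 gives $4,108.80, past the $3,700 cap; traveler pays only $3,700 − $2,985.20 = $714.80.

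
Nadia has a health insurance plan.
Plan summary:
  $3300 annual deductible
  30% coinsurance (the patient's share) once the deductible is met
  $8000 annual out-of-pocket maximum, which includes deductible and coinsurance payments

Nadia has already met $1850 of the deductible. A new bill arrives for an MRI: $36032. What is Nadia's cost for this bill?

$6150

Remaining deductible: $3300 − $1850 = $1450.
The remaining $34582 (= $36032 − $1450) moves to coinsurance.
Patient's 30% share of $34582 is $10374.60.
That puts the patient's cost at $1450 + $10374.60 = $11824.60 before any cap.
Adding $11824.60 to the $1850 already spent would give $13674.60, which exceeds the $8000 cap; the patient pays just $8000 − $1850 = $6150.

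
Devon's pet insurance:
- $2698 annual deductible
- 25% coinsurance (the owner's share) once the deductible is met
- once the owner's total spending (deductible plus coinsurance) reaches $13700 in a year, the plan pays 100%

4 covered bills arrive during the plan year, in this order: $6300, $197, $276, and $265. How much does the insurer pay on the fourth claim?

$198.75

Claim 1 — $6300: $2698 finishes the deductible; $3602 goes to coinsurance; owner's 25% is $900.50. Owner owes $3598.50 (running OOP $3598.50). Insurer: $6300 − $3598.50 = $2701.50.
Claim 2 — $197: 25% coinsurance on $197 = $49.25. Cost to owner: $49.25. OOP to date $3647.75. Plan pays $197 − $49.25 = $147.75.
Claim 3 — $276: deductible met; 25% of $276 = $69. Cost to owner: $69. OOP to date $3716.75. Insurer: $276 − $69 = $207.
Claim 4 — $265: deductible already satisfied, so owner's share is 25% × $265 = $66.25. Owner pays $66.25; OOP now $3783. Insurer: $265 − $66.25 = $198.75.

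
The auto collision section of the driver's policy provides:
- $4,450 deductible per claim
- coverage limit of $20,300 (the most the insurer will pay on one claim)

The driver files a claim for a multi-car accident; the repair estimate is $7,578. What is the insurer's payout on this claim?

After the deductible, $7,578 − $4,450 = $3,128 remains.
$3,128 is within the $20,300 limit, so the insurer pays $3,128.

$3,128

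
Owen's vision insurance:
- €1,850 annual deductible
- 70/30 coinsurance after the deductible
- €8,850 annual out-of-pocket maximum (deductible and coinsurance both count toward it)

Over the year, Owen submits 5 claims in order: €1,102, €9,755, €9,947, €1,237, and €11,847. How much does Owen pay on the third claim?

€2,984.10

Claim 1 — €1,102: fully absorbed by the deductible. Cost to member: €1,102. OOP to date €1,102.
Claim 2 — €9,755: €748 finishes the deductible; €9,007 goes to coinsurance; 30% of €9,007 = €2,702.10. Cost to member: €3,450.10. OOP to date €4,552.10.
Claim 3 — €9,947: 30% coinsurance on €9,947 = €2,984.10. Cost to member: €2,984.10. OOP to date €7,536.20.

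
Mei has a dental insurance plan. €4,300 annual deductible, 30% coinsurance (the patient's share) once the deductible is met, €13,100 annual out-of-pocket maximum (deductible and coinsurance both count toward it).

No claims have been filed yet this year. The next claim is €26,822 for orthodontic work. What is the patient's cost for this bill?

Deductible not yet touched, so the first €4,300 of the bill goes to the deductible.
The remaining €22,522 (= €26,822 − €4,300) moves to coinsurance.
Coinsurance: €22,522 × 30% = €6,756.60.
So the patient owes €4,300 + €6,756.60 = €11,056.60 before any cap.
Total out-of-pocket so far would be €0 + €11,056.60 = €11,056.60, below the €13,100 cap — no reduction.

€11,056.60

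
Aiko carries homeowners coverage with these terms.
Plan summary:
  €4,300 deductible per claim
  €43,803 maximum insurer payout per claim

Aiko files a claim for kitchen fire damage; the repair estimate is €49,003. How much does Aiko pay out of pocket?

€5,200

After the deductible, €49,003 − €4,300 = €44,703 remains.
Since €44,703 > €43,803, the payout is capped at €43,803.
Out of pocket: €49,003 − €43,803 = €5,200.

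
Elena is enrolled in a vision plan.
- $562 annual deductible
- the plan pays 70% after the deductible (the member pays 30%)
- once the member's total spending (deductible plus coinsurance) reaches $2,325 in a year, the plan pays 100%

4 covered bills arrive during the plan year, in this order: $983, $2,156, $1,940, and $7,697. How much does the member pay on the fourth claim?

$407.90

Bill 1, $983: $562 finishes the deductible; $421 goes to coinsurance; member's 30% is $126.30. Member pays $688.30; OOP now $688.30.
Bill 2, $2,156: 30% coinsurance on $2,156 = $646.80. Member owes $646.80 (running OOP $1,335.10).
Bill 3, $1,940: deductible already satisfied, so member's share is 30% × $1,940 = $582. Cost to member: $582. OOP to date $1,917.10.
Bill 4, $7,697: 30% coinsurance on $7,697 = $2,309.10. Adding that to $1,917.10 gives $4,226.20, past the $2,325 cap; member pays only $2,325 − $1,917.10 = $407.90.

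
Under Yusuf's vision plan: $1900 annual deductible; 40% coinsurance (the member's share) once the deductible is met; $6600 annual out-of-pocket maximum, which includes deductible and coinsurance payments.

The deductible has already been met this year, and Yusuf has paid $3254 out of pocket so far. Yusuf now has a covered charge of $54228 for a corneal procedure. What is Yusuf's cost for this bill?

With the deductible met, the entire $54228 is subject to coinsurance.
40% of $54228 = $21691.20 falls to the member.
Year-to-date out-of-pocket would reach $3254 + $21691.20 = $24945.20, above the $6600 maximum, so the member pays only $6600 − $3254 = $3346.

$3346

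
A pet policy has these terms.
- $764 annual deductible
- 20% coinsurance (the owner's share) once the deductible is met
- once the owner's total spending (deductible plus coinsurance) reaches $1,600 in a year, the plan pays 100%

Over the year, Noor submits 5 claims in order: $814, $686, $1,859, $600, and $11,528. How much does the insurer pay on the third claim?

$1,487.20

Claim 1 — $814: $764 to deductible, leaving $50; 20% of $50 = $10. Owner owes $774 (running OOP $774). Insurer: $814 − $774 = $40.
Claim 2 — $686: deductible already satisfied, so owner's share is 20% × $686 = $137.20. Cost to owner: $137.20. OOP to date $911.20. Insurer: $686 − $137.20 = $548.80.
Claim 3 — $1,859: deductible met; 20% of $1,859 = $371.80. Cost to owner: $371.80. OOP to date $1,283. Plan pays $1,859 − $371.80 = $1,487.20.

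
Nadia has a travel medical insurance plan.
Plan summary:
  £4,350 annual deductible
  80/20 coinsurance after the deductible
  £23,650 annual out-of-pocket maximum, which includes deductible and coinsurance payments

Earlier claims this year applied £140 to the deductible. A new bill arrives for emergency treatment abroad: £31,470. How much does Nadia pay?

£140 of the £4,350 deductible is already met, leaving £4,210.
The remaining £27,260 (= £31,470 − £4,210) moves to coinsurance.
Traveler's 20% share of £27,260 is £5,452.
So the traveler owes £4,210 + £5,452 = £9,662 before any cap.
Total out-of-pocket so far would be £140 + £9,662 = £9,802, below the £23,650 cap — no reduction.

£9,662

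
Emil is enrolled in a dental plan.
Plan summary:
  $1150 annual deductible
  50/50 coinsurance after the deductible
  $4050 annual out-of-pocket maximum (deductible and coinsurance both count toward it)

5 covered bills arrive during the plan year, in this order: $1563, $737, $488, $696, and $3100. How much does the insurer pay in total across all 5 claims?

Claim 1 — $1563: $1150 to deductible, leaving $413; 50% of $413 = $206.50. Patient owes $1356.50 (running OOP $1356.50). Plan pays $1563 − $1356.50 = $206.50.
Claim 2 — $737: deductible met; 50% of $737 = $368.50. Cost to patient: $368.50. OOP to date $1725. Plan pays $737 − $368.50 = $368.50.
Claim 3 — $488: deductible met; 50% of $488 = $244. Patient pays $244; OOP now $1969. Insurer: $488 − $244 = $244.
Claim 4 — $696: deductible already satisfied, so patient's share is 50% × $696 = $348. Patient pays $348; OOP now $2317. Insurer: $696 − $348 = $348.
Claim 5 — $3100: deductible already satisfied, so patient's share is 50% × $3100 = $1550. Patient pays $1550; OOP now $3867. Plan pays $3100 − $1550 = $1550.
Insurer total: $206.50 + $368.50 + $244 + $348 + $1550 = $2717.

$2717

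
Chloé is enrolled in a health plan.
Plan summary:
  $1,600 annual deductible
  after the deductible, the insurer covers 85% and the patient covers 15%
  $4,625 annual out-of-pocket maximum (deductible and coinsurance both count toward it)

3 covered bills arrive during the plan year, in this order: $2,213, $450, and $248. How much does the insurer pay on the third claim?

#1 ($2,213): $1,600 to deductible, leaving $613; patient's 15% is $91.95. Patient owes $1,691.95 (running OOP $1,691.95). Insurer: $2,213 − $1,691.95 = $521.05.
#2 ($450): 15% coinsurance on $450 = $67.50. Cost to patient: $67.50. OOP to date $1,759.45. Plan pays $450 − $67.50 = $382.50.
#3 ($248): deductible met; 15% of $248 = $37.20. Cost to patient: $37.20. OOP to date $1,796.65. Plan pays $248 − $37.20 = $210.80.

$210.80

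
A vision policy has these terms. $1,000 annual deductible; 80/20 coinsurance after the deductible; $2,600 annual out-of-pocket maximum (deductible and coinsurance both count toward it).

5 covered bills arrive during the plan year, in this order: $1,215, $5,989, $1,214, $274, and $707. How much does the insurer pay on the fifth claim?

Bill 1, $1,215: $1,000 finishes the deductible; $215 goes to coinsurance; 20% of $215 = $43. Member owes $1,043 (running OOP $1,043). Insurer: $1,215 − $1,043 = $172.
Bill 2, $5,989: deductible met; 20% of $5,989 = $1,197.80. Member pays $1,197.80; OOP now $2,240.80. Plan pays $5,989 − $1,197.80 = $4,791.20.
Bill 3, $1,214: deductible already satisfied, so member's share is 20% × $1,214 = $242.80. Cost to member: $242.80. OOP to date $2,483.60. Insurer: $1,214 − $242.80 = $971.20.
Bill 4, $274: deductible already satisfied, so member's share is 20% × $274 = $54.80. Member owes $54.80 (running OOP $2,538.40). Insurer: $274 − $54.80 = $219.20.
Bill 5, $707: 20% coinsurance on $707 = $141.40. That would push OOP to $2,679.80, over the $2,600 cap, so member pays $2,600 − $2,538.40 = $61.60. Insurer: $707 − $61.60 = $645.40.

$645.40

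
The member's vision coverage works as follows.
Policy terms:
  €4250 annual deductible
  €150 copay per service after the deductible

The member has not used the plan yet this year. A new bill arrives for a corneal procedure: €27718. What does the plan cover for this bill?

€23318

Nothing has been paid toward the €4250 deductible, so the first €4250 of this charge is applied there.
That leaves €27718 − €4250 = €23468 for the copay.
Copay on this service: €150.
So the member owes €4250 + €150 = €4400.
Insurer pays the balance: €27718 − €4400 = €23318.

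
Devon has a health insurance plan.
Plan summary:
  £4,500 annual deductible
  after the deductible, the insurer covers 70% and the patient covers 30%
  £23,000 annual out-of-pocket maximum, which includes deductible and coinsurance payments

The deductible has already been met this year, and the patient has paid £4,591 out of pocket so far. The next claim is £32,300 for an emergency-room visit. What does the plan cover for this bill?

£22,610

The deductible is already satisfied, so the full bill goes to coinsurance.
30% of £32,300 = £9,690 falls to the patient.
Year-to-date out-of-pocket becomes £4,591 + £9,690 = £14,281, still under the £23,000 maximum, so no cap applies.
Insurer pays the balance: £32,300 − £9,690 = £22,610.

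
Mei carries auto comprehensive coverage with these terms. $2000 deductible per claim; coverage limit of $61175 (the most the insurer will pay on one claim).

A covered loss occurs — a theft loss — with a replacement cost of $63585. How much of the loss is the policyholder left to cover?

$2410

After the deductible, $63585 − $2000 = $61585 remains.
The $61175 per-incident cap binds; insurer pays $61175.
Policyholder's share is the uncovered remainder: $63585 − $61175 = $2410.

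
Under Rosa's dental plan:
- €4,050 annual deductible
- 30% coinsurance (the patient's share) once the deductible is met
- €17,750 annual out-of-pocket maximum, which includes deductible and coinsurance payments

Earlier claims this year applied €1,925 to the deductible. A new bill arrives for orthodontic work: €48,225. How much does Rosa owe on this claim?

€15,825

Remaining deductible: €4,050 − €1,925 = €2,125.
After the €2,125 deductible portion, €48,225 − €2,125 = €46,100 is subject to coinsurance.
Coinsurance: €46,100 × 30% = €13,830.
So the patient owes €2,125 + €13,830 = €15,955 before any cap.
Year-to-date out-of-pocket would reach €1,925 + €15,955 = €17,880, above the €17,750 maximum, so the patient pays only €17,750 − €1,925 = €15,825.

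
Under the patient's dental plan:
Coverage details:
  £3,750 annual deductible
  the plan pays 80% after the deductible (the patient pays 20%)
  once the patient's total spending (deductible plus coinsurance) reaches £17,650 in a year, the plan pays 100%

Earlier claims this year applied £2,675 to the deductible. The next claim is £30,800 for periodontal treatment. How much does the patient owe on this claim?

Deductible still to meet: £3,750 − £2,675 = £1,075.
After the £1,075 deductible portion, £30,800 − £1,075 = £29,725 is subject to coinsurance.
20% of £29,725 = £5,945 falls to the patient.
That puts the patient's cost at £1,075 + £5,945 = £7,020 before any cap.
Total out-of-pocket so far would be £2,675 + £7,020 = £9,695, below the £17,650 cap — no reduction.

£7,020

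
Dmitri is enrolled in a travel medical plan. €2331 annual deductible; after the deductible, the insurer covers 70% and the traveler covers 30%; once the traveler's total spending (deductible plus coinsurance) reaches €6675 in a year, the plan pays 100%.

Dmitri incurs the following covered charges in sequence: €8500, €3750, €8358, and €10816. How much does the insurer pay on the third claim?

€6989.70

Claim 1 (€8500): €2331 finishes the deductible; €6169 goes to coinsurance; traveler's 30% is €1850.70. Cost to traveler: €4181.70. OOP to date €4181.70. Insurer: €8500 − €4181.70 = €4318.30.
Claim 2 (€3750): deductible met; 30% of €3750 = €1125. Cost to traveler: €1125. OOP to date €5306.70. Insurer: €3750 − €1125 = €2625.
Claim 3 (€8358): deductible met; 30% of €8358 = €2507.40. Adding that to €5306.70 gives €7814.10, past the €6675 cap; traveler pays only €6675 − €5306.70 = €1368.30. Insurer: €8358 − €1368.30 = €6989.70.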